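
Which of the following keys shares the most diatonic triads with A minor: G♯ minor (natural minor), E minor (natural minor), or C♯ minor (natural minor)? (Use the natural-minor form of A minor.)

E minor

Triads of A minor (natural minor): A minor (i), B diminished (ii°), C major (III), D minor (iv), E minor (v), F major (VI), G major (VII).
G♯ minor (natural minor) shares 0: none.
E minor (natural minor) shares 4: Am, C, Em, G.
C♯ minor (natural minor) shares 0: none.
The most common triads (4) are shared with E minor.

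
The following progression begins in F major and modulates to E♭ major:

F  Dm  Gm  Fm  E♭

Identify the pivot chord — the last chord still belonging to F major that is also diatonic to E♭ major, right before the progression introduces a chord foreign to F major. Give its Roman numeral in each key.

Gm — ii in F major, iii in E♭ major

Chords diatonic to F major: F, Gm, Am, B♭, C, Dm, Edim.
Reading the progression, the first chord not in that set is Fm, so the modulation leaves F major there.
The chord immediately before Fm is Gm, which is diatonic to both keys: ii in F major and iii in E♭ major.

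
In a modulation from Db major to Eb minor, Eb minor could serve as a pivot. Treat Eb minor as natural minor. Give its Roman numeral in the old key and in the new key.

The scale of Db major is Db Eb F Gb Ab Bb C; Eb is degree 2, and the triad built there (Eb-Gb-Bb) is minor, so it is ii.
The scale of Eb minor (natural minor) is Eb F Gb Ab Bb Cb Db; Eb is degree 1, and the triad built there (Eb-Gb-Bb) is minor, so it is i.

ii in Db major; i in Eb minor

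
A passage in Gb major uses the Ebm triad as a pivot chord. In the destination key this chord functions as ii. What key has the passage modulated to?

Db major

The numeral ii denotes a minor triad on scale degree 2. With Eb on degree 2, the tonic of the new key is Db.
Degree 2 carries a minor triad in major keys, so the destination is Db major.
Check: the diatonic triads of Db major are Db (I), Ebm (ii), Fm (iii), Gb (IV), Ab (V), Bbm (vi), Cdim (vii°) — Ebm is indeed ii.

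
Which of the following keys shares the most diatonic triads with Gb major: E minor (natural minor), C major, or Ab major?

Ab major

Triads of Gb major: Gb major (I), Ab minor (ii), Bb minor (iii), Cb major (IV), Db major (V), Eb minor (vi), F diminished (vii°).
E minor (natural minor) shares 0: none.
C major shares 0: none.
Ab major shares 2: Bbm, Db.
The most common triads (2) are shared with Ab major.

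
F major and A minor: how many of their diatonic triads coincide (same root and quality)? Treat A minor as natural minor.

4

Diatonic triads of F major: F (I), Gm (ii), Am (iii), B♭ (IV), C (V), Dm (vi), Edim (vii°).
Diatonic triads of A minor (natural minor): Am (i), Bdim (ii°), C (III), Dm (iv), Em (v), F (VI), G (VII).
Matching root and quality in both lists: F, Am, C, Dm.
That gives 4 common triads.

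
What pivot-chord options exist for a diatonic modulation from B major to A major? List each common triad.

C#m, E

Triads in B major: B major (I), C# minor (ii), D# minor (iii), E major (IV), F# major (V), G# minor (vi), A# diminished (vii°).
Triads in A major: A major (I), B minor (ii), C# minor (iii), D major (IV), E major (V), F# minor (vi), G# diminished (vii°).
Shared triads with their functions: C# minor (ii in B major, iii in A major); E major (IV in B major, V in A major).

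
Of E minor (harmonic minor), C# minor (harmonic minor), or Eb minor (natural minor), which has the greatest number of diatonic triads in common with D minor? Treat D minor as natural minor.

Triads of D minor (natural minor): Dm (i), Edim (ii°), F (III), Gm (iv), Am (v), Bb (VI), C (VII).
E minor (harmonic minor) shares 2: Am, C.
C# minor (harmonic minor) shares 0: none.
Eb minor (natural minor) shares 0: none.
The most common triads (2) are shared with E minor.

E minor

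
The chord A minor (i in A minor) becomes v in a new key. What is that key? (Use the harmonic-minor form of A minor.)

The numeral v denotes a minor triad on scale degree 5. With A on degree 5, the tonic of the new key is D.
Degree 5 carries a minor triad in natural-minor keys, so the destination is D minor.
Check: the diatonic triads of D minor (natural minor) are Dm (i), Edim (ii°), F (III), Gm (iv), Am (v), Bb (VI), C (VII) — A minor is indeed v.

D minor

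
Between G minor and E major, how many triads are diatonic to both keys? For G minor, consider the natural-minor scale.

Diatonic triads of G minor (natural minor): Gm (i), Adim (ii°), Bb (III), Cm (iv), Dm (v), Eb (VI), F (VII).
Diatonic triads of E major: E (I), F#m (ii), G#m (iii), A (IV), B (V), C#m (vi), D#dim (vii°).
No triad has the same root and quality in both keys.

0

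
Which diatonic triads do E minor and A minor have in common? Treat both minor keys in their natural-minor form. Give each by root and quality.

Em, G, Am, C

Triads in E minor (natural minor): Em (i), F♯dim (ii°), G (III), Am (iv), Bm (v), C (VI), D (VII).
Triads in A minor (natural minor): Am (i), Bdim (ii°), C (III), Dm (iv), Em (v), F (VI), G (VII).
Shared triads with their functions: Em (i in E minor, v in A minor); G (III in E minor, VII in A minor); Am (iv in E minor, i in A minor); C (VI in E minor, III in A minor).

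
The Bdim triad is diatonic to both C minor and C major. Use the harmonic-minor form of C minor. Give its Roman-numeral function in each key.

The scale of C minor (harmonic minor) is C D Eb F G Ab B; B is degree 7, and the triad built there (B-D-F) is diminished, so it is vii°.
The scale of C major is C D E F G A B; B is degree 7, and the triad built there (B-D-F) is diminished, so it is vii°.

vii° in C minor; vii° in C major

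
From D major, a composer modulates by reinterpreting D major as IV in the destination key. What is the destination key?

The numeral IV denotes a major triad on scale degree 4. With D on degree 4, the tonic of the new key is A.
Degree 4 carries a major triad in major keys, so the destination is A major.
Check: the diatonic triads of A major are A (I), Bm (ii), C#m (iii), D (IV), E (V), F#m (vi), G#dim (vii°) — D major is indeed IV.

A major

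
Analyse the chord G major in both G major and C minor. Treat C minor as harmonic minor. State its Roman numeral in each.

The scale of G major is G A B C D E F#; G is degree 1, and the triad built there (G-B-D) is major, so it is I.
The scale of C minor (harmonic minor) is C D Eb F G Ab B; G is degree 5, and the triad built there (G-B-D) is major, so it is V.

I in G major; V in C minor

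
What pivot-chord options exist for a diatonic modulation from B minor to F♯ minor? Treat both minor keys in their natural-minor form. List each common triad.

Bm, D, F♯m, A

Triads in B minor (natural minor): Bm (i), C♯dim (ii°), D (III), Em (iv), F♯m (v), G (VI), A (VII).
Triads in F♯ minor (natural minor): F♯m (i), G♯dim (ii°), A (III), Bm (iv), C♯m (v), D (VI), E (VII).
Shared triads with their functions: Bm (i in B minor, iv in F♯ minor); D (III in B minor, VI in F♯ minor); F♯m (v in B minor, i in F♯ minor); A (VII in B minor, III in F♯ minor).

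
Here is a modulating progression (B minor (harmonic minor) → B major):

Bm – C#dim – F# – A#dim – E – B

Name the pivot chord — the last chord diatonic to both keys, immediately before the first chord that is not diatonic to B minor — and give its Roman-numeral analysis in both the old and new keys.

Chords diatonic to B minor: Bm, C#dim, Daug, Em, F#, G, A#dim.
Reading the progression, the first chord not in that set is E, so the modulation leaves B minor there.
The chord immediately before E is A#dim, which is diatonic to both keys: vii° in B minor and vii° in B major.

A#dim — vii° in B minor, vii° in B major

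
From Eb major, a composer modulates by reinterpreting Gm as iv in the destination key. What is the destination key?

D minor

The numeral iv denotes a minor triad on scale degree 4. With G on degree 4, the tonic of the new key is D.
Degree 4 carries a minor triad in minor keys, so the destination is D minor.
Check: the diatonic triads of D minor (natural minor) are Dm (i), Edim (ii°), F (III), Gm (iv), Am (v), Bb (VI), C (VII) — Gm is indeed iv.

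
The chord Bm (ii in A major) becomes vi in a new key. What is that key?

The numeral vi denotes a minor triad on scale degree 6. With B on degree 6, the tonic of the new key is D.
Degree 6 carries a minor triad in major keys, so the destination is D major.
Check: the diatonic triads of D major are D (I), Em (ii), F#m (iii), G (IV), A (V), Bm (vi), C#dim (vii°) — Bm is indeed vi.

D major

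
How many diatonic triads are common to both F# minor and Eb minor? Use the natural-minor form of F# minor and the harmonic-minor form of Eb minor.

Diatonic triads of F# minor (natural minor): F#m (i), G#dim (ii°), A (III), Bm (iv), C#m (v), D (VI), E (VII).
Diatonic triads of Eb minor (harmonic minor): Ebm (i), Fdim (ii°), Gbaug (III+), Abm (iv), Bb (V), Cb (VI), Ddim (vii°).
No triad has the same root and quality in both keys.

0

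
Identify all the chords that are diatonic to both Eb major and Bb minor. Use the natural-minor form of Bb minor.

Triads in Eb major: Eb (I), Fm (ii), Gm (iii), Ab (IV), Bb (V), Cm (vi), Ddim (vii°).
Triads in Bb minor (natural minor): Bbm (i), Cdim (ii°), Db (III), Ebm (iv), Fm (v), Gb (VI), Ab (VII).
Shared triads with their functions: Fm (ii in Eb major, v in Bb minor); Ab (IV in Eb major, VII in Bb minor).

Fm, Ab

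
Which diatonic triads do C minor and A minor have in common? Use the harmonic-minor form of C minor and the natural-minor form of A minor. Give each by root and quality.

G, Bdim

Triads in C minor (harmonic minor): Cm (i), Ddim (ii°), Ebaug (III+), Fm (iv), G (V), Ab (VI), Bdim (vii°).
Triads in A minor (natural minor): Am (i), Bdim (ii°), C (III), Dm (iv), Em (v), F (VI), G (VII).
Shared triads with their functions: G (V in C minor, VII in A minor); Bdim (vii° in C minor, ii° in A minor).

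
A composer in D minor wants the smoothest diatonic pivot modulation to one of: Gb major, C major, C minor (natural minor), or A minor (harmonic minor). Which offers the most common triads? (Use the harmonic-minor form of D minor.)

C minor

Triads of D minor (harmonic minor): D minor (i), E diminished (ii°), F augmented (III+), G minor (iv), A major (V), Bb major (VI), C# diminished (vii°).
Gb major shares 0: none.
C major shares 1: Dm.
C minor (natural minor) shares 2: Gm, Bb.
A minor (harmonic minor) shares 1: Dm.
The most common triads (2) are shared with C minor.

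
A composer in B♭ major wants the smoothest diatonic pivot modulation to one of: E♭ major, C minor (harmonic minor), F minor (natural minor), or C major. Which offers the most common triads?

Triads of B♭ major: B♭ (I), Cm (ii), Dm (iii), E♭ (IV), F (V), Gm (vi), Adim (vii°).
E♭ major shares 4: B♭, Cm, E♭, Gm.
C minor (harmonic minor) shares 1: Cm.
F minor (natural minor) shares 2: Cm, E♭.
C major shares 2: Dm, F.
The most common triads (4) are shared with E♭ major.

E♭ major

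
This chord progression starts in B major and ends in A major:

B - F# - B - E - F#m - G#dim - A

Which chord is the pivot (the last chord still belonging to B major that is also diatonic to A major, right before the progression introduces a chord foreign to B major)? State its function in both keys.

E — IV in B major, V in A major

Chords diatonic to B major: B, C#m, D#m, E, F#, G#m, A#dim.
Reading the progression, the first chord not in that set is F#m, so the modulation leaves B major there.
The chord immediately before F#m is E, which is diatonic to both keys: IV in B major and V in A major.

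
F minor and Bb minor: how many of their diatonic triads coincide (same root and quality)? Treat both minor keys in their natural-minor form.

Diatonic triads of F minor (natural minor): F minor (i), G diminished (ii°), Ab major (III), Bb minor (iv), C minor (v), Db major (VI), Eb major (VII).
Diatonic triads of Bb minor (natural minor): Bb minor (i), C diminished (ii°), Db major (III), Eb minor (iv), F minor (v), Gb major (VI), Ab major (VII).
Matching root and quality in both lists: F minor, Ab major, Bb minor, Db major.
That gives 4 common triads.

4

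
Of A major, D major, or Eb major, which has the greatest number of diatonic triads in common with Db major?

Triads of Db major: Db major (I), Eb minor (ii), F minor (iii), Gb major (IV), Ab major (V), Bb minor (vi), C diminished (vii°).
A major shares 0: none.
D major shares 0: none.
Eb major shares 2: Fm, Ab.
The most common triads (2) are shared with Eb major.

Eb major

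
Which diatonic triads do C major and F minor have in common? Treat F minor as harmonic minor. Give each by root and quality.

Triads in C major: C major (I), D minor (ii), E minor (iii), F major (IV), G major (V), A minor (vi), B diminished (vii°).
Triads in F minor (harmonic minor): F minor (i), G diminished (ii°), Ab augmented (III+), Bb minor (iv), C major (V), Db major (VI), E diminished (vii°).
Shared triads with their functions: C major (I in C major, V in F minor).

C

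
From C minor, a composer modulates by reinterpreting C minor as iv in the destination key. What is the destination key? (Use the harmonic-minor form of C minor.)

The numeral iv denotes a minor triad on scale degree 4. With C on degree 4, the tonic of the new key is G.
Degree 4 carries a minor triad in minor keys, so the destination is G minor.
Check: the diatonic triads of G minor (natural minor) are Gm (i), Adim (ii°), Bb (III), Cm (iv), Dm (v), Eb (VI), F (VII) — C minor is indeed iv.

G minor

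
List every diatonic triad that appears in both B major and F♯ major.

B, D♯m, F♯, G♯m

Triads in B major: B major (I), C♯ minor (ii), D♯ minor (iii), E major (IV), F♯ major (V), G♯ minor (vi), A♯ diminished (vii°).
Triads in F♯ major: F♯ major (I), G♯ minor (ii), A♯ minor (iii), B major (IV), C♯ major (V), D♯ minor (vi), E♯ diminished (vii°).
Shared triads with their functions: B major (I in B major, IV in F♯ major); D♯ minor (iii in B major, vi in F♯ major); F♯ major (V in B major, I in F♯ major); G♯ minor (vi in B major, ii in F♯ major).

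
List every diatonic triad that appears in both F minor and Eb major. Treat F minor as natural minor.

Fm, Ab, Cm, Eb

Triads in F minor (natural minor): Fm (i), Gdim (ii°), Ab (III), Bbm (iv), Cm (v), Db (VI), Eb (VII).
Triads in Eb major: Eb (I), Fm (ii), Gm (iii), Ab (IV), Bb (V), Cm (vi), Ddim (vii°).
Shared triads with their functions: Fm (i in F minor, ii in Eb major); Ab (III in F minor, IV in Eb major); Cm (v in F minor, vi in Eb major); Eb (VII in F minor, I in Eb major).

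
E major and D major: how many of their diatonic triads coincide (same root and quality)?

2

Diatonic triads of E major: E (I), F#m (ii), G#m (iii), A (IV), B (V), C#m (vi), D#dim (vii°).
Diatonic triads of D major: D (I), Em (ii), F#m (iii), G (IV), A (V), Bm (vi), C#dim (vii°).
Matching root and quality in both lists: F#m, A.
That gives 2 common triads.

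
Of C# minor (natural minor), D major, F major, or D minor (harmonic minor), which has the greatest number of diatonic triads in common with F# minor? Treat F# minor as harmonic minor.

D major

Triads of F# minor (harmonic minor): F# minor (i), G# diminished (ii°), A augmented (III+), B minor (iv), C# major (V), D major (VI), E# diminished (vii°).
C# minor (natural minor) shares 1: F#m.
D major shares 3: F#m, Bm, D.
F major shares 0: none.
D minor (harmonic minor) shares 0: none.
The most common triads (3) are shared with D major.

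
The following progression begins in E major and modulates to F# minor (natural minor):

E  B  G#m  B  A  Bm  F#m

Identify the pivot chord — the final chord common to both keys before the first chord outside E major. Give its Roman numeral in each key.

A — IV in E major, III in F# minor

Chords diatonic to E major: E, F#m, G#m, A, B, C#m, D#dim.
Reading the progression, the first chord not in that set is Bm, so the modulation leaves E major there.
The chord immediately before Bm is A, which is diatonic to both keys: IV in E major and III in F# minor.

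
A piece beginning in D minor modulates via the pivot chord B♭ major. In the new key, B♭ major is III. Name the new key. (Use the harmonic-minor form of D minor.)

The numeral III denotes a major triad on scale degree 3. With B♭ on degree 3, the tonic of the new key is G.
Degree 3 carries a major triad in natural-minor keys, so the destination is G minor.
Check: the diatonic triads of G minor (natural minor) are Gm (i), Adim (ii°), B♭ (III), Cm (iv), Dm (v), E♭ (VI), F (VII) — B♭ major is indeed III.

G minor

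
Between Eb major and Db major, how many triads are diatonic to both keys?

Diatonic triads of Eb major: Eb (I), Fm (ii), Gm (iii), Ab (IV), Bb (V), Cm (vi), Ddim (vii°).
Diatonic triads of Db major: Db (I), Ebm (ii), Fm (iii), Gb (IV), Ab (V), Bbm (vi), Cdim (vii°).
Matching root and quality in both lists: Fm, Ab.
That gives 2 common triads.

2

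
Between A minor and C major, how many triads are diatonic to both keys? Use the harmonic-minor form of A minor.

4

Diatonic triads of A minor (harmonic minor): Am (i), Bdim (ii°), Caug (III+), Dm (iv), E (V), F (VI), G♯dim (vii°).
Diatonic triads of C major: C (I), Dm (ii), Em (iii), F (IV), G (V), Am (vi), Bdim (vii°).
Matching root and quality in both lists: Am, Bdim, Dm, F.
That gives 4 common triads.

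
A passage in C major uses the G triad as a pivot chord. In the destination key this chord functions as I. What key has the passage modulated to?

The numeral I denotes a major triad on scale degree 1. With G on degree 1, the tonic of the new key is G.
Degree 1 carries a major triad in major keys, so the destination is G major.
Check: the diatonic triads of G major are G (I), Am (ii), Bm (iii), C (IV), D (V), Em (vi), F♯dim (vii°) — G is indeed I.

G major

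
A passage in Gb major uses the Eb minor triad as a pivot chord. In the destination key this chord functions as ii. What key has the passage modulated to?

The numeral ii denotes a minor triad on scale degree 2. With Eb on degree 2, the tonic of the new key is Db.
Degree 2 carries a minor triad in major keys, so the destination is Db major.
Check: the diatonic triads of Db major are Db (I), Ebm (ii), Fm (iii), Gb (IV), Ab (V), Bbm (vi), Cdim (vii°) — Eb minor is indeed ii.

Db major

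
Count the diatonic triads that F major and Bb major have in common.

4

Diatonic triads of F major: F (I), Gm (ii), Am (iii), Bb (IV), C (V), Dm (vi), Edim (vii°).
Diatonic triads of Bb major: Bb (I), Cm (ii), Dm (iii), Eb (IV), F (V), Gm (vi), Adim (vii°).
Matching root and quality in both lists: F, Gm, Bb, Dm.
That gives 4 common triads.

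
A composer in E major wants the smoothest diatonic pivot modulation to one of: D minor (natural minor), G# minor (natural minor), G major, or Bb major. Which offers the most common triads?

Triads of E major: E major (I), F# minor (ii), G# minor (iii), A major (IV), B major (V), C# minor (vi), D# diminished (vii°).
D minor (natural minor) shares 0: none.
G# minor (natural minor) shares 4: E, G#m, B, C#m.
G major shares 0: none.
Bb major shares 0: none.
The most common triads (4) are shared with G# minor.

G# minor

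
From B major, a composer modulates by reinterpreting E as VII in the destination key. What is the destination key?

F# minor

The numeral VII denotes a major triad on scale degree 7. With E on degree 7, the tonic of the new key is F#.
Degree 7 carries a major triad in natural-minor keys, so the destination is F# minor.
Check: the diatonic triads of F# minor (natural minor) are F#m (i), G#dim (ii°), A (III), Bm (iv), C#m (v), D (VI), E (VII) — E is indeed VII.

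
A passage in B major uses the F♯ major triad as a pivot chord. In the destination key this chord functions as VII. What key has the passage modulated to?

The numeral VII denotes a major triad on scale degree 7. With F♯ on degree 7, the tonic of the new key is G♯.
Degree 7 carries a major triad in natural-minor keys, so the destination is G♯ minor.
Check: the diatonic triads of G♯ minor (natural minor) are G♯m (i), A♯dim (ii°), B (III), C♯m (iv), D♯m (v), E (VI), F♯ (VII) — F♯ major is indeed VII.

G♯ minor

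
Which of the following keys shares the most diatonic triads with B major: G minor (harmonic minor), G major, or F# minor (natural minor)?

Triads of B major: B (I), C#m (ii), D#m (iii), E (IV), F# (V), G#m (vi), A#dim (vii°).
G minor (harmonic minor) shares 0: none.
G major shares 0: none.
F# minor (natural minor) shares 2: C#m, E.
The most common triads (2) are shared with F# minor.

F# minor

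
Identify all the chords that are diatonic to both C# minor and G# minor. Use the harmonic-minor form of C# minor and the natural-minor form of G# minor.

Triads in C# minor (harmonic minor): C#m (i), D#dim (ii°), Eaug (III+), F#m (iv), G# (V), A (VI), B#dim (vii°).
Triads in G# minor (natural minor): G#m (i), A#dim (ii°), B (III), C#m (iv), D#m (v), E (VI), F# (VII).
Shared triads with their functions: C#m (i in C# minor, iv in G# minor).

C#m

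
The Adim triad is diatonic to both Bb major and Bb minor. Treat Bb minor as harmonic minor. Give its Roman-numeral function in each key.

vii° in Bb major; vii° in Bb minor

The scale of Bb major is Bb C D Eb F G A; A is degree 7, and the triad built there (A-C-Eb) is diminished, so it is vii°.
The scale of Bb minor (harmonic minor) is Bb C Db Eb F Gb A; A is degree 7, and the triad built there (A-C-Eb) is diminished, so it is vii°.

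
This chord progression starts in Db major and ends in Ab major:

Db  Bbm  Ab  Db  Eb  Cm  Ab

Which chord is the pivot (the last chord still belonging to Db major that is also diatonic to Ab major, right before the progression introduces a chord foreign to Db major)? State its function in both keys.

Chords diatonic to Db major: Db, Ebm, Fm, Gb, Ab, Bbm, Cdim.
Reading the progression, the first chord not in that set is Eb, so the modulation leaves Db major there.
The chord immediately before Eb is Db, which is diatonic to both keys: I in Db major and IV in Ab major.

Db — I in Db major, IV in Ab major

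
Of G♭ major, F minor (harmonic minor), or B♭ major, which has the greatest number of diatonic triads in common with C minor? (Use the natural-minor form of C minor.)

Triads of C minor (natural minor): C minor (i), D diminished (ii°), E♭ major (III), F minor (iv), G minor (v), A♭ major (VI), B♭ major (VII).
G♭ major shares 0: none.
F minor (harmonic minor) shares 1: Fm.
B♭ major shares 4: Cm, E♭, Gm, B♭.
The most common triads (4) are shared with B♭ major.

B♭ major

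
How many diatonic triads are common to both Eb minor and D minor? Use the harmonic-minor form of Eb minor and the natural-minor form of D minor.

1

Diatonic triads of Eb minor (harmonic minor): Ebm (i), Fdim (ii°), Gbaug (III+), Abm (iv), Bb (V), Cb (VI), Ddim (vii°).
Diatonic triads of D minor (natural minor): Dm (i), Edim (ii°), F (III), Gm (iv), Am (v), Bb (VI), C (VII).
Matching root and quality in both lists: Bb.
That gives 1 common triad.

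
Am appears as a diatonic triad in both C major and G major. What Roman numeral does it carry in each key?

The scale of C major is C D E F G A B; A is degree 6, and the triad built there (A-C-E) is minor, so it is vi.
The scale of G major is G A B C D E F#; A is degree 2, and the triad built there (A-C-E) is minor, so it is ii.

vi in C major; ii in G major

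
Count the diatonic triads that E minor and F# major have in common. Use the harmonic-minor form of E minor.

Diatonic triads of E minor (harmonic minor): Em (i), F#dim (ii°), Gaug (III+), Am (iv), B (V), C (VI), D#dim (vii°).
Diatonic triads of F# major: F# (I), G#m (ii), A#m (iii), B (IV), C# (V), D#m (vi), E#dim (vii°).
Matching root and quality in both lists: B.
That gives 1 common triad.

1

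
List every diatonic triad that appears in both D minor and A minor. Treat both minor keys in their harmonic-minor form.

Triads in D minor (harmonic minor): Dm (i), Edim (ii°), Faug (III+), Gm (iv), A (V), Bb (VI), C#dim (vii°).
Triads in A minor (harmonic minor): Am (i), Bdim (ii°), Caug (III+), Dm (iv), E (V), F (VI), G#dim (vii°).
Shared triads with their functions: Dm (i in D minor, iv in A minor).

Dm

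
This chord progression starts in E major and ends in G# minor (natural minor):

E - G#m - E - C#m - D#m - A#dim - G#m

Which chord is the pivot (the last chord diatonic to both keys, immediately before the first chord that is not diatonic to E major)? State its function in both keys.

C#m — vi in E major, iv in G# minor

Chords diatonic to E major: E, F#m, G#m, A, B, C#m, D#dim.
Reading the progression, the first chord not in that set is D#m, so the modulation leaves E major there.
The chord immediately before D#m is C#m, which is diatonic to both keys: vi in E major and iv in G# minor.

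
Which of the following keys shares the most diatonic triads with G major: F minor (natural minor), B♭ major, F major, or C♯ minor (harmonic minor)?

Triads of G major: G (I), Am (ii), Bm (iii), C (IV), D (V), Em (vi), F♯dim (vii°).
F minor (natural minor) shares 0: none.
B♭ major shares 0: none.
F major shares 2: Am, C.
C♯ minor (harmonic minor) shares 0: none.
The most common triads (2) are shared with F major.

F major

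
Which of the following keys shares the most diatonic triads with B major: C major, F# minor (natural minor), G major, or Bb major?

F# minor

Triads of B major: B (I), C#m (ii), D#m (iii), E (IV), F# (V), G#m (vi), A#dim (vii°).
C major shares 0: none.
F# minor (natural minor) shares 2: C#m, E.
G major shares 0: none.
Bb major shares 0: none.
The most common triads (2) are shared with F# minor.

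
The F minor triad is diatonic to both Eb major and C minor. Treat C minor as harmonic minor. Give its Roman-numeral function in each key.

ii in Eb major; iv in C minor

The scale of Eb major is Eb F G Ab Bb C D; F is degree 2, and the triad built there (F-Ab-C) is minor, so it is ii.
The scale of C minor (harmonic minor) is C D Eb F G Ab B; F is degree 4, and the triad built there (F-Ab-C) is minor, so it is iv.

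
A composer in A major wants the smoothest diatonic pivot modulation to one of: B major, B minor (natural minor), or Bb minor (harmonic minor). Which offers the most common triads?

Triads of A major: A (I), Bm (ii), C#m (iii), D (IV), E (V), F#m (vi), G#dim (vii°).
B major shares 2: C#m, E.
B minor (natural minor) shares 4: A, Bm, D, F#m.
Bb minor (harmonic minor) shares 0: none.
The most common triads (4) are shared with B minor.

B minor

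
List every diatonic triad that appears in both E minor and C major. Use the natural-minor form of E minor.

Em, G, Am, C

Triads in E minor (natural minor): Em (i), F♯dim (ii°), G (III), Am (iv), Bm (v), C (VI), D (VII).
Triads in C major: C (I), Dm (ii), Em (iii), F (IV), G (V), Am (vi), Bdim (vii°).
Shared triads with their functions: Em (i in E minor, iii in C major); G (III in E minor, V in C major); Am (iv in E minor, vi in C major); C (VI in E minor, I in C major).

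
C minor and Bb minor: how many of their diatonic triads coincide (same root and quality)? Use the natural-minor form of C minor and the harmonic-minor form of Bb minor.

0

Diatonic triads of C minor (natural minor): Cm (i), Ddim (ii°), Eb (III), Fm (iv), Gm (v), Ab (VI), Bb (VII).
Diatonic triads of Bb minor (harmonic minor): Bbm (i), Cdim (ii°), Dbaug (III+), Ebm (iv), F (V), Gb (VI), Adim (vii°).
No triad has the same root and quality in both keys.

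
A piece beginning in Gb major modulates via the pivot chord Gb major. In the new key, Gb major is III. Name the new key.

Eb minor

The numeral III denotes a major triad on scale degree 3. With Gb on degree 3, the tonic of the new key is Eb.
Degree 3 carries a major triad in natural-minor keys, so the destination is Eb minor.
Check: the diatonic triads of Eb minor (natural minor) are Ebm (i), Fdim (ii°), Gb (III), Abm (iv), Bbm (v), Cb (VI), Db (VII) — Gb major is indeed III.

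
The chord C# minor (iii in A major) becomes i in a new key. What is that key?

C# minor

The numeral i denotes a minor triad on scale degree 1. With C# on degree 1, the tonic of the new key is C#.
Degree 1 carries a minor triad in minor keys, so the destination is C# minor.
Check: the diatonic triads of C# minor (natural minor) are C#m (i), D#dim (ii°), E (III), F#m (iv), G#m (v), A (VI), B (VII) — C# minor is indeed i.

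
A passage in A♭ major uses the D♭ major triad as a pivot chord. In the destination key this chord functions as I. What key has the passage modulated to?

The numeral I denotes a major triad on scale degree 1. With D♭ on degree 1, the tonic of the new key is D♭.
Degree 1 carries a major triad in major keys, so the destination is D♭ major.
Check: the diatonic triads of D♭ major are D♭ (I), E♭m (ii), Fm (iii), G♭ (IV), A♭ (V), B♭m (vi), Cdim (vii°) — D♭ major is indeed I.

D♭ major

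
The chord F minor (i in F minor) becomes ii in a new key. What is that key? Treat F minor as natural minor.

The numeral ii denotes a minor triad on scale degree 2. With F on degree 2, the tonic of the new key is Eb.
Degree 2 carries a minor triad in major keys, so the destination is Eb major.
Check: the diatonic triads of Eb major are Eb (I), Fm (ii), Gm (iii), Ab (IV), Bb (V), Cm (vi), Ddim (vii°) — F minor is indeed ii.

Eb major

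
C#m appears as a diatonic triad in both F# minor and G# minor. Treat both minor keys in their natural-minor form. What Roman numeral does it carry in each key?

The scale of F# minor (natural minor) is F# G# A B C# D E; C# is degree 5, and the triad built there (C#-E-G#) is minor, so it is v.
The scale of G# minor (natural minor) is G# A# B C# D# E F#; C# is degree 4, and the triad built there (C#-E-G#) is minor, so it is iv.

v in F# minor; iv in G# minor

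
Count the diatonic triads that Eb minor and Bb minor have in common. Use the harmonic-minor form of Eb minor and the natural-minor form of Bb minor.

1

Diatonic triads of Eb minor (harmonic minor): Ebm (i), Fdim (ii°), Gbaug (III+), Abm (iv), Bb (V), Cb (VI), Ddim (vii°).
Diatonic triads of Bb minor (natural minor): Bbm (i), Cdim (ii°), Db (III), Ebm (iv), Fm (v), Gb (VI), Ab (VII).
Matching root and quality in both lists: Ebm.
That gives 1 common triad.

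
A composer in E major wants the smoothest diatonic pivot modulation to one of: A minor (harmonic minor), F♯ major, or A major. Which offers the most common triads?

A major

Triads of E major: E major (I), F♯ minor (ii), G♯ minor (iii), A major (IV), B major (V), C♯ minor (vi), D♯ diminished (vii°).
A minor (harmonic minor) shares 1: E.
F♯ major shares 2: G♯m, B.
A major shares 4: E, F♯m, A, C♯m.
The most common triads (4) are shared with A major.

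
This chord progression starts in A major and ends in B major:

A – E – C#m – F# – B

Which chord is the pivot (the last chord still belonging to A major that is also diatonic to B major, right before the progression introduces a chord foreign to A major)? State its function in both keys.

Chords diatonic to A major: A, Bm, C#m, D, E, F#m, G#dim.
Reading the progression, the first chord not in that set is F#, so the modulation leaves A major there.
The chord immediately before F# is C#m, which is diatonic to both keys: iii in A major and ii in B major.

C#m — iii in A major, ii in B major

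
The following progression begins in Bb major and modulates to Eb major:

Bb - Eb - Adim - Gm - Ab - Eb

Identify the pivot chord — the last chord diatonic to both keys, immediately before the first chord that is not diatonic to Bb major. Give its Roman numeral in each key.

Gm — vi in Bb major, iii in Eb major

Chords diatonic to Bb major: Bb, Cm, Dm, Eb, F, Gm, Adim.
Reading the progression, the first chord not in that set is Ab, so the modulation leaves Bb major there.
The chord immediately before Ab is Gm, which is diatonic to both keys: vi in Bb major and iii in Eb major.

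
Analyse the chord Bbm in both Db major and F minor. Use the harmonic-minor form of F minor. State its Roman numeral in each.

The scale of Db major is Db Eb F Gb Ab Bb C; Bb is degree 6, and the triad built there (Bb-Db-F) is minor, so it is vi.
The scale of F minor (harmonic minor) is F G Ab Bb C Db E; Bb is degree 4, and the triad built there (Bb-Db-F) is minor, so it is iv.

vi in Db major; iv in F minor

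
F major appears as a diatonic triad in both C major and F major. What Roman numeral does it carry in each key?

IV in C major; I in F major

The scale of C major is C D E F G A B; F is degree 4, and the triad built there (F-A-C) is major, so it is IV.
The scale of F major is F G A Bb C D E; F is degree 1, and the triad built there (F-A-C) is major, so it is I.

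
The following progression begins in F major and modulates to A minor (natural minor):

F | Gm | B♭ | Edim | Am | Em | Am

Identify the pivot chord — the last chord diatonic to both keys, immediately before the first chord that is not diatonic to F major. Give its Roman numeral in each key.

Am — iii in F major, i in A minor

Chords diatonic to F major: F, Gm, Am, B♭, C, Dm, Edim.
Reading the progression, the first chord not in that set is Em, so the modulation leaves F major there.
The chord immediately before Em is Am, which is diatonic to both keys: iii in F major and i in A minor.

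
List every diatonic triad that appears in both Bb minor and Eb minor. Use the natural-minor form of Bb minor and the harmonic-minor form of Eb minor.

Triads in Bb minor (natural minor): Bbm (i), Cdim (ii°), Db (III), Ebm (iv), Fm (v), Gb (VI), Ab (VII).
Triads in Eb minor (harmonic minor): Ebm (i), Fdim (ii°), Gbaug (III+), Abm (iv), Bb (V), Cb (VI), Ddim (vii°).
Shared triads with their functions: Ebm (iv in Bb minor, i in Eb minor).

Ebm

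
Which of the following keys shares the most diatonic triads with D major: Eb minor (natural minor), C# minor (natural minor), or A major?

A major

Triads of D major: D major (I), E minor (ii), F# minor (iii), G major (IV), A major (V), B minor (vi), C# diminished (vii°).
Eb minor (natural minor) shares 0: none.
C# minor (natural minor) shares 2: F#m, A.
A major shares 4: D, F#m, A, Bm.
The most common triads (4) are shared with A major.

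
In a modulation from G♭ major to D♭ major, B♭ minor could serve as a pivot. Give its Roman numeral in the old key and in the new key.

iii in G♭ major; vi in D♭ major

The scale of G♭ major is G♭ A♭ B♭ C♭ D♭ E♭ F; B♭ is degree 3, and the triad built there (B♭-D♭-F) is minor, so it is iii.
The scale of D♭ major is D♭ E♭ F G♭ A♭ B♭ C; B♭ is degree 6, and the triad built there (B♭-D♭-F) is minor, so it is vi.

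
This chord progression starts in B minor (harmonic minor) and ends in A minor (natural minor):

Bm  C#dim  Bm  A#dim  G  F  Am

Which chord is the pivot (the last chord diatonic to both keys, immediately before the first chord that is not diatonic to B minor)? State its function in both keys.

Chords diatonic to B minor: Bm, C#dim, Daug, Em, F#, G, A#dim.
Reading the progression, the first chord not in that set is F, so the modulation leaves B minor there.
The chord immediately before F is G, which is diatonic to both keys: VI in B minor and VII in A minor.

G — VI in B minor, VII in A minor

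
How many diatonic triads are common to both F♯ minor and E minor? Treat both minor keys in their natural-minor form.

2

Diatonic triads of F♯ minor (natural minor): F♯ minor (i), G♯ diminished (ii°), A major (III), B minor (iv), C♯ minor (v), D major (VI), E major (VII).
Diatonic triads of E minor (natural minor): E minor (i), F♯ diminished (ii°), G major (III), A minor (iv), B minor (v), C major (VI), D major (VII).
Matching root and quality in both lists: B minor, D major.
That gives 2 common triads.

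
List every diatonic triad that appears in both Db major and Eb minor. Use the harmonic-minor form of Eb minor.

Triads in Db major: Db major (I), Eb minor (ii), F minor (iii), Gb major (IV), Ab major (V), Bb minor (vi), C diminished (vii°).
Triads in Eb minor (harmonic minor): Eb minor (i), F diminished (ii°), Gb augmented (III+), Ab minor (iv), Bb major (V), Cb major (VI), D diminished (vii°).
Shared triads with their functions: Eb minor (ii in Db major, i in Eb minor).

Ebm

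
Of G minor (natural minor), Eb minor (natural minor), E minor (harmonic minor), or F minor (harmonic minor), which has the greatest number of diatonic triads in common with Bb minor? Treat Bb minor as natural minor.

Eb minor

Triads of Bb minor (natural minor): Bb minor (i), C diminished (ii°), Db major (III), Eb minor (iv), F minor (v), Gb major (VI), Ab major (VII).
G minor (natural minor) shares 0: none.
Eb minor (natural minor) shares 4: Bbm, Db, Ebm, Gb.
E minor (harmonic minor) shares 0: none.
F minor (harmonic minor) shares 3: Bbm, Db, Fm.
The most common triads (4) are shared with Eb minor.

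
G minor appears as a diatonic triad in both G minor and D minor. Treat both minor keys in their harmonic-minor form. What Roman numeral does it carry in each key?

The scale of G minor (harmonic minor) is G A Bb C D Eb F#; G is degree 1, and the triad built there (G-Bb-D) is minor, so it is i.
The scale of D minor (harmonic minor) is D E F G A Bb C#; G is degree 4, and the triad built there (G-Bb-D) is minor, so it is iv.

i in G minor; iv in D minor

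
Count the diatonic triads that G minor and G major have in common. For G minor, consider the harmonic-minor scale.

Diatonic triads of G minor (harmonic minor): G minor (i), A diminished (ii°), B♭ augmented (III+), C minor (iv), D major (V), E♭ major (VI), F♯ diminished (vii°).
Diatonic triads of G major: G major (I), A minor (ii), B minor (iii), C major (IV), D major (V), E minor (vi), F♯ diminished (vii°).
Matching root and quality in both lists: D major, F♯ diminished.
That gives 2 common triads.

2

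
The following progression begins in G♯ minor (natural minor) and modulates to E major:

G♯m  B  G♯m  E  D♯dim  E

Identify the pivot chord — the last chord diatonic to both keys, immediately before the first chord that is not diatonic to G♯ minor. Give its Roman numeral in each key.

Chords diatonic to G♯ minor: G♯m, A♯dim, B, C♯m, D♯m, E, F♯.
Reading the progression, the first chord not in that set is D♯dim, so the modulation leaves G♯ minor there.
The chord immediately before D♯dim is E, which is diatonic to both keys: VI in G♯ minor and I in E major.

E — VI in G♯ minor, I in E major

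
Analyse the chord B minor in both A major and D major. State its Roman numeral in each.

The scale of A major is A B C# D E F# G#; B is degree 2, and the triad built there (B-D-F#) is minor, so it is ii.
The scale of D major is D E F# G A B C#; B is degree 6, and the triad built there (B-D-F#) is minor, so it is vi.

ii in A major; vi in D major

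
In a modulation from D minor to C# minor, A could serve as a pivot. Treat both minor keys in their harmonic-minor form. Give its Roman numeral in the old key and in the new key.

The scale of D minor (harmonic minor) is D E F G A Bb C#; A is degree 5, and the triad built there (A-C#-E) is major, so it is V.
The scale of C# minor (harmonic minor) is C# D# E F# G# A B#; A is degree 6, and the triad built there (A-C#-E) is major, so it is VI.

V in D minor; VI in C# minor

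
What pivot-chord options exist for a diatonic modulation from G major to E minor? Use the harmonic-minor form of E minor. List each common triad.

Triads in G major: G (I), Am (ii), Bm (iii), C (IV), D (V), Em (vi), F#dim (vii°).
Triads in E minor (harmonic minor): Em (i), F#dim (ii°), Gaug (III+), Am (iv), B (V), C (VI), D#dim (vii°).
Shared triads with their functions: Am (ii in G major, iv in E minor); C (IV in G major, VI in E minor); Em (vi in G major, i in E minor); F#dim (vii° in G major, ii° in E minor).

Am, C, Em, F#dim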